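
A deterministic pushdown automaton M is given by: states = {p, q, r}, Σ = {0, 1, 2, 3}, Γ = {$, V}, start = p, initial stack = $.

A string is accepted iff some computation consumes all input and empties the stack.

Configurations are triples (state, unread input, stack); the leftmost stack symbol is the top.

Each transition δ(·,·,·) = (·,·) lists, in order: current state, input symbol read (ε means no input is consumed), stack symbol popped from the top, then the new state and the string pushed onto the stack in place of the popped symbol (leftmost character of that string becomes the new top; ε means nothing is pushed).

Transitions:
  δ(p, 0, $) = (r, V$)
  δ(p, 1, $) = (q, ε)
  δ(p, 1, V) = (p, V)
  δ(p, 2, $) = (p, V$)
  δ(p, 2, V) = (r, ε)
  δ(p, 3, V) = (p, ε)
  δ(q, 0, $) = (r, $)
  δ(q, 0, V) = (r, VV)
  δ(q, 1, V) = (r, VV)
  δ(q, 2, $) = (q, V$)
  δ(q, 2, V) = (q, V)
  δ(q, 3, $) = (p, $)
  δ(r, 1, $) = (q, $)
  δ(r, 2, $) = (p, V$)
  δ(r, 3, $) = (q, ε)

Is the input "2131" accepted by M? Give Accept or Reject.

(p, 2131, $)
  read 2, top $: go to p, push V$ → (p, 131, V$)
  read 1, top V: go to p, push V → (p, 31, V$)
  read 3, top V: go to p, push ε → (p, 1, $)
  read 1, top $: go to q, push ε → (q, ε, ε)
All input consumed and the stack is empty.

Accept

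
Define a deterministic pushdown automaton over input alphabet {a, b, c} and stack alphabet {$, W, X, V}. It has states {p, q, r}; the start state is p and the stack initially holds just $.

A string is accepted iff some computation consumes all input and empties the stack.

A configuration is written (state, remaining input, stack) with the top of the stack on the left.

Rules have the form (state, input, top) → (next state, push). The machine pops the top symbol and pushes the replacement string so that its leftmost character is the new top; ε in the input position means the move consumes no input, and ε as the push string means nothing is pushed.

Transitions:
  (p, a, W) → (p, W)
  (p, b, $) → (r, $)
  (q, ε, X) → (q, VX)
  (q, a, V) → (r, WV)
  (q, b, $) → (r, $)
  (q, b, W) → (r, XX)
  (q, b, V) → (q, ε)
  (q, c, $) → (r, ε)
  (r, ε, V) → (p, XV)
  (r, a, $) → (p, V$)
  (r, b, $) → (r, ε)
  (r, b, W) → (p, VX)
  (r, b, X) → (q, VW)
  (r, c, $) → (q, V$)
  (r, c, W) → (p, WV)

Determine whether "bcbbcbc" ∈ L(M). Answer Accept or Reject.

(p, bcbbcbc, $) ⊢ (r, cbbcbc, $) ⊢ (q, bbcbc, V$) ⊢ (q, bcbc, $) ⊢ (r, cbc, $) ⊢ (q, bc, V$) ⊢ (q, c, $) ⊢ (r, ε, ε)
All input consumed and the stack is empty.

Accept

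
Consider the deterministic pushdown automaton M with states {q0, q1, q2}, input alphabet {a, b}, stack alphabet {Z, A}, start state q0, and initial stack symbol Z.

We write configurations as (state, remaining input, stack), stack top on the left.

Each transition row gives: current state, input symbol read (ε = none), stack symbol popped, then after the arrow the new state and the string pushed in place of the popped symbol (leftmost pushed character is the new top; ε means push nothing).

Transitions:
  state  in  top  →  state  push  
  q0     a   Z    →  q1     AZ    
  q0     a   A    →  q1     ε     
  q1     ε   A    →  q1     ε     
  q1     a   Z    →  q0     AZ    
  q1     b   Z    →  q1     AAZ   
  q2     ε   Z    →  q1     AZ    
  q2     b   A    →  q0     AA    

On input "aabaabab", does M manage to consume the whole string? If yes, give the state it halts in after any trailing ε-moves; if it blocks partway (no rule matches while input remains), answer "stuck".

stuck

(q0, aabaabab, Z) ⊢ (q1, abaabab, AZ) ⊢ (q1, abaabab, Z) ⊢ (q0, baabab, AZ)
No transition for (q0, b, top A); M blocks with input baabab remaining.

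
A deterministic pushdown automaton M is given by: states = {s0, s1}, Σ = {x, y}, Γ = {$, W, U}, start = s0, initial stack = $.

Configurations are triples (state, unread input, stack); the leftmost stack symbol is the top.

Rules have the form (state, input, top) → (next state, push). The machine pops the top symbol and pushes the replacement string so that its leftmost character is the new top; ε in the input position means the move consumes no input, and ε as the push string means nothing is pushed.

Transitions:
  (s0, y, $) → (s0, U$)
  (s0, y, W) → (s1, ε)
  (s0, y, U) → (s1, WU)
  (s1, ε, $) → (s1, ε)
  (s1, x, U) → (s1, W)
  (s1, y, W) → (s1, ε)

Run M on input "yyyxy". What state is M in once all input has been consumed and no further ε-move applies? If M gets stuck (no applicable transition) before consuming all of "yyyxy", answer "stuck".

s1

(s0, yyyxy, $) ⊢ (s0, yyxy, U$) ⊢ (s1, yxy, WU$) ⊢ (s1, xy, U$) ⊢ (s1, y, W$) ⊢ (s1, ε, $) ⊢ (s1, ε, ε)
All input consumed; M is in state s1.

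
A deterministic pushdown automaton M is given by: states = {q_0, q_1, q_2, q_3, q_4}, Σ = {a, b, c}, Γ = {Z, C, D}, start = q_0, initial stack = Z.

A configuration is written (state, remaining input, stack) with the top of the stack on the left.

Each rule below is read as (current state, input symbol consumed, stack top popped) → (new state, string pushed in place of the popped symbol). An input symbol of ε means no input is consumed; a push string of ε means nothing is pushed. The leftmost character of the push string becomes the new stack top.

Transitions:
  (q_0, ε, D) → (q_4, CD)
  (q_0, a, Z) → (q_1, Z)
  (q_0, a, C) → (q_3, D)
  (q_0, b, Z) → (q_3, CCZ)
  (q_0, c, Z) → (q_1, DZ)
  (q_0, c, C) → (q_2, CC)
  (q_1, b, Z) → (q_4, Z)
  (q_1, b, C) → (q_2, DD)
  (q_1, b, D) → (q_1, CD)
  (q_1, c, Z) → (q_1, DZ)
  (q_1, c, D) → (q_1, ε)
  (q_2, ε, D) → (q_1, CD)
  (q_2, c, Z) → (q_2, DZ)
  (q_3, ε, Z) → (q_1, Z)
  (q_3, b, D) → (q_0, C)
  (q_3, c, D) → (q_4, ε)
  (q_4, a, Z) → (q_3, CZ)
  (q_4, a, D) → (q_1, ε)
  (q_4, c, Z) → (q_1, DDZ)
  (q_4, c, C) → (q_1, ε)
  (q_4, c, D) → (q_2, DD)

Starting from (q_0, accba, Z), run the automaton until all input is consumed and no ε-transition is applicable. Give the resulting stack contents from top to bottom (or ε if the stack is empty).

CZ

(q_0, accba, Z)
  read a, top Z: go to q_1, push Z → (q_1, ccba, Z)
  read c, top Z: go to q_1, push DZ → (q_1, cba, DZ)
  read c, top D: go to q_1, push ε → (q_1, ba, Z)
  read b, top Z: go to q_4, push Z → (q_4, a, Z)
  read a, top Z: go to q_3, push CZ → (q_3, ε, CZ)
All input consumed in state q_3 with stack CZ.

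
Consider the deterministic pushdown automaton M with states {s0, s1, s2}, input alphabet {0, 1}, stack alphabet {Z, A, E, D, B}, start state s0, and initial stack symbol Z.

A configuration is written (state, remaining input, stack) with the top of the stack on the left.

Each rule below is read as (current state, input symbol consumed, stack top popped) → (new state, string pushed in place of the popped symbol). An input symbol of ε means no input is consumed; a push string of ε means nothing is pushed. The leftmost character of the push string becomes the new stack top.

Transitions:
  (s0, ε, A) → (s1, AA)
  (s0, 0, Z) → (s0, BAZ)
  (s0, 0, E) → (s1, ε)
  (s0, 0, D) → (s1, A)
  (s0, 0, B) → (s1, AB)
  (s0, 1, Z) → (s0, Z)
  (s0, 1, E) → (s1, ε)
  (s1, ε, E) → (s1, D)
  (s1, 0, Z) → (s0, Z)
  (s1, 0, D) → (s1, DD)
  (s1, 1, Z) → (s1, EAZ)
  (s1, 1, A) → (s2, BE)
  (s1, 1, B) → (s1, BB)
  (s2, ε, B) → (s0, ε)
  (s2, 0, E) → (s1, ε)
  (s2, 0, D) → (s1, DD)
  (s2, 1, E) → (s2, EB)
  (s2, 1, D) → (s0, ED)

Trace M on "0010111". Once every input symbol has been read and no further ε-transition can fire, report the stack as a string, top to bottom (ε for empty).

(s0, 0010111, Z) ⊢ (s0, 010111, BAZ) ⊢ (s1, 10111, ABAZ) ⊢ (s2, 0111, BEBAZ) ⊢ (s0, 0111, EBAZ) ⊢ (s1, 111, BAZ) ⊢ (s1, 11, BBAZ) ⊢ (s1, 1, BBBAZ) ⊢ (s1, ε, BBBBAZ)
All input consumed in state s1 with stack BBBBAZ.

BBBBAZ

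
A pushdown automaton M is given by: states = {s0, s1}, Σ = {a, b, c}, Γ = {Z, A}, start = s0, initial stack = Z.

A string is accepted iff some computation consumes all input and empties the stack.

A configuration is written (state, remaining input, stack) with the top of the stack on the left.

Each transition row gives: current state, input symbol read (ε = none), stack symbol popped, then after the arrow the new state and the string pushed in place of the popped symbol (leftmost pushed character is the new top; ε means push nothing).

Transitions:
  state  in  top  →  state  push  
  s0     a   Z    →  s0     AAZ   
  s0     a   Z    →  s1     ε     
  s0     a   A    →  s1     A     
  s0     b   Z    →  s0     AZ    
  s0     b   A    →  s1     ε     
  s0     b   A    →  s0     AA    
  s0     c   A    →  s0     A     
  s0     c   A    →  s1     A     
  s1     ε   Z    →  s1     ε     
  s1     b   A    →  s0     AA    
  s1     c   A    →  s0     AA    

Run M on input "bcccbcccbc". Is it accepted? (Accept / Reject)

No computation consumes all input and empties the stack.

Reject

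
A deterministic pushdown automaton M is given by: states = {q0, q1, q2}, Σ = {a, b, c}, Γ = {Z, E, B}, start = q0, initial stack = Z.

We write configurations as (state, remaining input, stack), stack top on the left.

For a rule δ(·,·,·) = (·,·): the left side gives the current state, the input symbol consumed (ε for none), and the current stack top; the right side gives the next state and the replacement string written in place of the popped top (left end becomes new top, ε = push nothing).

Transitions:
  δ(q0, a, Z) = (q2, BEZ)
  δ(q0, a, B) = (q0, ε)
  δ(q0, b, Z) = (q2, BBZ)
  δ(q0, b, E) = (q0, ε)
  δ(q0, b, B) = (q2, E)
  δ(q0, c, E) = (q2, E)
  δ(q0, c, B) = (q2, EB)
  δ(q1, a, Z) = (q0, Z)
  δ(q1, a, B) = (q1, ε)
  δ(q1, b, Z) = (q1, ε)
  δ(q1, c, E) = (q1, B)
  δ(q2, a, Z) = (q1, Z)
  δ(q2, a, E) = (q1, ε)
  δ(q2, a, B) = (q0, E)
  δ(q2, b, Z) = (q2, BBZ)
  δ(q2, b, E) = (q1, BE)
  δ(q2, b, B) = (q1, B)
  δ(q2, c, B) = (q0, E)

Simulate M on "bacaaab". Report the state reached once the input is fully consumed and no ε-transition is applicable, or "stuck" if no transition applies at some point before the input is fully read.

q2

(q0, bacaaab, Z)
  read b, top Z: go to q2, push BBZ → (q2, acaaab, BBZ)
  read a, top B: go to q0, push E → (q0, caaab, EBZ)
  read c, top E: go to q2, push E → (q2, aaab, EBZ)
  read a, top E: go to q1, push ε → (q1, aab, BZ)
  read a, top B: go to q1, push ε → (q1, ab, Z)
  read a, top Z: go to q0, push Z → (q0, b, Z)
  read b, top Z: go to q2, push BBZ → (q2, ε, BBZ)
All input consumed; M is in state q2.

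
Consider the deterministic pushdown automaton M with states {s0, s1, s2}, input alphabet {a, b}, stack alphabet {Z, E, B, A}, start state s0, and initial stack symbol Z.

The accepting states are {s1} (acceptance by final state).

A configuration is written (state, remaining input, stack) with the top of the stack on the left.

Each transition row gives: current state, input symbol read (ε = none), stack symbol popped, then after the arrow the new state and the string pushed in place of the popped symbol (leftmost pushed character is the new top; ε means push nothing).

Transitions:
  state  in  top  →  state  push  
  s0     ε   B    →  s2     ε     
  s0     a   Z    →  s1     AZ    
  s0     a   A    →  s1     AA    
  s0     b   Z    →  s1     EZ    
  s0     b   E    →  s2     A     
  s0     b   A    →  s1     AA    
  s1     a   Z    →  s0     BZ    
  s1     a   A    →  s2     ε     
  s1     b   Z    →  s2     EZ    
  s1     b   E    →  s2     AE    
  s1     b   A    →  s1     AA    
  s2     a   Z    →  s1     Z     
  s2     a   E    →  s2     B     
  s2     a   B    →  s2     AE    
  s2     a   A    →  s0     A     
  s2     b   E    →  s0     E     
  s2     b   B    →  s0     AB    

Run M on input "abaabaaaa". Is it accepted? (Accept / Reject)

(s0, abaabaaaa, Z) ⊢ (s1, baabaaaa, AZ) ⊢ (s1, aabaaaa, AAZ) ⊢ (s2, abaaaa, AZ) ⊢ (s0, baaaa, AZ) ⊢ (s1, aaaa, AAZ) ⊢ (s2, aaa, AZ) ⊢ (s0, aa, AZ) ⊢ (s1, a, AAZ) ⊢ (s2, ε, AZ)
All input consumed; state s2 ∉ F and no further ε-move applies.

Reject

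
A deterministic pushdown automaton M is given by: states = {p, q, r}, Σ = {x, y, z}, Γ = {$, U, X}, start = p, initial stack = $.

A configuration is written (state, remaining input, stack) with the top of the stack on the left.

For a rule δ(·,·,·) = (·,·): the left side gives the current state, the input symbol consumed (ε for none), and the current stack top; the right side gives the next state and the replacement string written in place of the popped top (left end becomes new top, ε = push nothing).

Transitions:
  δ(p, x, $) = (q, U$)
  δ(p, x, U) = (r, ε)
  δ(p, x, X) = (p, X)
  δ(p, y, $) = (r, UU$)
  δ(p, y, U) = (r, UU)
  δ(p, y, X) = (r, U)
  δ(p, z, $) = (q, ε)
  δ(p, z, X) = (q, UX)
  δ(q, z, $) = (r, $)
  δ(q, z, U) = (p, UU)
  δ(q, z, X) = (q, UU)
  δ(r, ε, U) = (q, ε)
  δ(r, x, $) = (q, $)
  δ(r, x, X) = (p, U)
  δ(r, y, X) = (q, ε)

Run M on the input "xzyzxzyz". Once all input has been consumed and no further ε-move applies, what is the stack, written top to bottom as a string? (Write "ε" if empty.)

UUU$

(p, xzyzxzyz, $)
  read x, top $: go to q, push U$ → (q, zyzxzyz, U$)
  read z, top U: go to p, push UU → (p, yzxzyz, UU$)
  read y, top U: go to r, push UU → (r, zxzyz, UUU$)
  ε-move, top U: go to q, push ε → (q, zxzyz, UU$)
  read z, top U: go to p, push UU → (p, xzyz, UUU$)
  read x, top U: go to r, push ε → (r, zyz, UU$)
  ε-move, top U: go to q, push ε → (q, zyz, U$)
  read z, top U: go to p, push UU → (p, yz, UU$)
  read y, top U: go to r, push UU → (r, z, UUU$)
  ε-move, top U: go to q, push ε → (q, z, UU$)
  read z, top U: go to p, push UU → (p, ε, UUU$)
All input consumed in state p with stack UUU$.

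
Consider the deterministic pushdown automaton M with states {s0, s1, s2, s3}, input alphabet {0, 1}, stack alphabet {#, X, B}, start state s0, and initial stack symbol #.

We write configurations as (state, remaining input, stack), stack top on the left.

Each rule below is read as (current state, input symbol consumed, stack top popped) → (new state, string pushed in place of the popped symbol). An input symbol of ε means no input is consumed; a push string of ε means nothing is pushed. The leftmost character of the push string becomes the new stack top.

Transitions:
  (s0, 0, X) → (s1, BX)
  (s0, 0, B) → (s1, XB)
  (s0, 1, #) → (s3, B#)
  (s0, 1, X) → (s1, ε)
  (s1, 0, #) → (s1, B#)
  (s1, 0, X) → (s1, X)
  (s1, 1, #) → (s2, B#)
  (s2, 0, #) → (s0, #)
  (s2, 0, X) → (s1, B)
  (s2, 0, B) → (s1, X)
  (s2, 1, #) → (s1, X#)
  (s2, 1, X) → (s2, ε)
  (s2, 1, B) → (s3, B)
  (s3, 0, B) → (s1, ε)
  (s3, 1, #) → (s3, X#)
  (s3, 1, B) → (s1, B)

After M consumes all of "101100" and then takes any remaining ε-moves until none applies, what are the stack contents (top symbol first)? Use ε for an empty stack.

(s0, 101100, #)
  read 1, top #: go to s3, push B# → (s3, 01100, B#)
  read 0, top B: go to s1, push ε → (s1, 1100, #)
  read 1, top #: go to s2, push B# → (s2, 100, B#)
  read 1, top B: go to s3, push B → (s3, 00, B#)
  read 0, top B: go to s1, push ε → (s1, 0, #)
  read 0, top #: go to s1, push B# → (s1, ε, B#)
All input consumed in state s1 with stack B#.

B#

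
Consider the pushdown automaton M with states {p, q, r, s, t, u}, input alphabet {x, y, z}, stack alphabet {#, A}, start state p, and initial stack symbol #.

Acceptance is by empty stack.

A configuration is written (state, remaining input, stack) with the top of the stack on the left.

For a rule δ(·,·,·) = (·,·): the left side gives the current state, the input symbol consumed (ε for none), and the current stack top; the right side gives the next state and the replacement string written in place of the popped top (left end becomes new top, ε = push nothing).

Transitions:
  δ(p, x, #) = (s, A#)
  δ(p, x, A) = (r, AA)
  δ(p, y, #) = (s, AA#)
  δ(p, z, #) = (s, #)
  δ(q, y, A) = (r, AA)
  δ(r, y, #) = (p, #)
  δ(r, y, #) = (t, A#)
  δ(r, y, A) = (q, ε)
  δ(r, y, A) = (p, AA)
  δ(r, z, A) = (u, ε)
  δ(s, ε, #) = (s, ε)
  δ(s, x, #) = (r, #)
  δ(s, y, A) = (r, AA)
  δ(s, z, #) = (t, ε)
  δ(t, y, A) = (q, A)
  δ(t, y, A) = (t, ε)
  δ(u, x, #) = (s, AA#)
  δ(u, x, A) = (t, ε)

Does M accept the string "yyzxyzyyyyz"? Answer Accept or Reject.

No computation consumes all input and empties the stack.

Reject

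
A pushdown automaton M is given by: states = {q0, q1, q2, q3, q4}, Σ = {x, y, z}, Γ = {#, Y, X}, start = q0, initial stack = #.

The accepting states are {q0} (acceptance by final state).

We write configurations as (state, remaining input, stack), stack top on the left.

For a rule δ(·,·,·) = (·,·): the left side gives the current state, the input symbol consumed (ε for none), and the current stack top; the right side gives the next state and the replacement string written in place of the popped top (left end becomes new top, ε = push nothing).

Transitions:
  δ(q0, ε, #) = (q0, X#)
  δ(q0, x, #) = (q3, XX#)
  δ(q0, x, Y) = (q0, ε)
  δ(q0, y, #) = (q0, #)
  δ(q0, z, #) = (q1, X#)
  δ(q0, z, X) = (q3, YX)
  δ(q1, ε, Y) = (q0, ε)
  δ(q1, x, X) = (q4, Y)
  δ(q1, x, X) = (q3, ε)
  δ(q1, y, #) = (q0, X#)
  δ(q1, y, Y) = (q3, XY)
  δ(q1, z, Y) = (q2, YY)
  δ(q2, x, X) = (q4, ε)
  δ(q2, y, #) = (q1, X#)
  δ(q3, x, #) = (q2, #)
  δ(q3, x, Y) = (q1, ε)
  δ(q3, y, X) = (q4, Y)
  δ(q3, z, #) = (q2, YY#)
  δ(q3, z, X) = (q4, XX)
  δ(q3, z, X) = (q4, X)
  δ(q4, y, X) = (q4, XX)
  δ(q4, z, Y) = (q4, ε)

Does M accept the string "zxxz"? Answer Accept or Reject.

Reject

No computation consumes all input and reaches a final state.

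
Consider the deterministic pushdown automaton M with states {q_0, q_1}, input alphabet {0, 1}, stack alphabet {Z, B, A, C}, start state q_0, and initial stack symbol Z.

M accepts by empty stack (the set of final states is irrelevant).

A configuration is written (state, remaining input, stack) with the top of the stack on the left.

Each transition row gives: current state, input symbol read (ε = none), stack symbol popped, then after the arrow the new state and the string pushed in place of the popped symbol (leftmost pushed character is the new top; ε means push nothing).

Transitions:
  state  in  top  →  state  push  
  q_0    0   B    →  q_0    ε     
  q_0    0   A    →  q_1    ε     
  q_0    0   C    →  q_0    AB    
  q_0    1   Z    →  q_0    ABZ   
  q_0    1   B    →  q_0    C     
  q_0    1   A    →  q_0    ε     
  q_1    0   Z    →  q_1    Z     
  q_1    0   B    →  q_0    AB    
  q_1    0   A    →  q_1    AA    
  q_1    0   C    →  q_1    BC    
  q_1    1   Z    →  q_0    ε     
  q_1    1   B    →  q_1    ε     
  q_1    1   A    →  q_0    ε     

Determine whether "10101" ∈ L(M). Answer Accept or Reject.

Accept

(q_0, 10101, Z)
  read 1, top Z: go to q_0, push ABZ → (q_0, 0101, ABZ)
  read 0, top A: go to q_1, push ε → (q_1, 101, BZ)
  read 1, top B: go to q_1, push ε → (q_1, 01, Z)
  read 0, top Z: go to q_1, push Z → (q_1, 1, Z)
  read 1, top Z: go to q_0, push ε → (q_0, ε, ε)
All input consumed and the stack is empty.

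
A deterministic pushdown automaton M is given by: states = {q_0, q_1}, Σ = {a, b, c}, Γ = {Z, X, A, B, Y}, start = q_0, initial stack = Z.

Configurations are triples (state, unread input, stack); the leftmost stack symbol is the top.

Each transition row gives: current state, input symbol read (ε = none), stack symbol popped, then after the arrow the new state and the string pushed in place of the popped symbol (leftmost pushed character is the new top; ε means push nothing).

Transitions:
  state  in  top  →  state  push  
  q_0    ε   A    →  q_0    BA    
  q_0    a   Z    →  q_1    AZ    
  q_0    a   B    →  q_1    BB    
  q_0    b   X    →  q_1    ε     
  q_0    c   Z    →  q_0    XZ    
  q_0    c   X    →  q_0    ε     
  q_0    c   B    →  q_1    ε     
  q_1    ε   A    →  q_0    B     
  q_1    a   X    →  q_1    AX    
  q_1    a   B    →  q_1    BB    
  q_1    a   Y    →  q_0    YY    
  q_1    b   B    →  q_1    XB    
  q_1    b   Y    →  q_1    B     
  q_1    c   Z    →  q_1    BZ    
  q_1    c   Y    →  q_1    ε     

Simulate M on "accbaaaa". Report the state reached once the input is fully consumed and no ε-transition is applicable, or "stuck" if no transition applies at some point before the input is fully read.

q_1

(q_0, accbaaaa, Z) ⊢ (q_1, ccbaaaa, AZ) ⊢ (q_0, ccbaaaa, BZ) ⊢ (q_1, cbaaaa, Z) ⊢ (q_1, baaaa, BZ) ⊢ (q_1, aaaa, XBZ) ⊢ (q_1, aaa, AXBZ) ⊢ (q_0, aaa, BXBZ) ⊢ (q_1, aa, BBXBZ) ⊢ (q_1, a, BBBXBZ) ⊢ (q_1, ε, BBBBXBZ)
All input consumed; M is in state q_1.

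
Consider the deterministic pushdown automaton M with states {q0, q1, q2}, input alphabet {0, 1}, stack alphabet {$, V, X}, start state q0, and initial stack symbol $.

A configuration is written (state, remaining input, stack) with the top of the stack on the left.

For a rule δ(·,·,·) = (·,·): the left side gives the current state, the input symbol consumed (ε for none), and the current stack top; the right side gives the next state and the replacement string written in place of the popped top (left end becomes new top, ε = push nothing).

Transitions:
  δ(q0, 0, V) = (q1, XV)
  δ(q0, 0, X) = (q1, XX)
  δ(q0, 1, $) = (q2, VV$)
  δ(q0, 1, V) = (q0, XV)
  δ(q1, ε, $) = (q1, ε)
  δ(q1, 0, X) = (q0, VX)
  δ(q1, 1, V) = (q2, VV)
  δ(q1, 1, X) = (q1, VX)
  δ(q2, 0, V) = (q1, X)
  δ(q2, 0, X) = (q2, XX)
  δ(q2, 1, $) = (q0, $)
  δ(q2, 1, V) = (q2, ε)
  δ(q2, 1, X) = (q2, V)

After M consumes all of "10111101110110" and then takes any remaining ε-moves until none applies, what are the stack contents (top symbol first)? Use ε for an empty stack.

XVXV$

(q0, 10111101110110, $)
  read 1, top $: go to q2, push VV$ → (q2, 0111101110110, VV$)
  read 0, top V: go to q1, push X → (q1, 111101110110, XV$)
  read 1, top X: go to q1, push VX → (q1, 11101110110, VXV$)
  read 1, top V: go to q2, push VV → (q2, 1101110110, VVXV$)
  read 1, top V: go to q2, push ε → (q2, 101110110, VXV$)
  read 1, top V: go to q2, push ε → (q2, 01110110, XV$)
  read 0, top X: go to q2, push XX → (q2, 1110110, XXV$)
  read 1, top X: go to q2, push V → (q2, 110110, VXV$)
  read 1, top V: go to q2, push ε → (q2, 10110, XV$)
  read 1, top X: go to q2, push V → (q2, 0110, VV$)
  read 0, top V: go to q1, push X → (q1, 110, XV$)
  read 1, top X: go to q1, push VX → (q1, 10, VXV$)
  read 1, top V: go to q2, push VV → (q2, 0, VVXV$)
  read 0, top V: go to q1, push X → (q1, ε, XVXV$)
All input consumed in state q1 with stack XVXV$.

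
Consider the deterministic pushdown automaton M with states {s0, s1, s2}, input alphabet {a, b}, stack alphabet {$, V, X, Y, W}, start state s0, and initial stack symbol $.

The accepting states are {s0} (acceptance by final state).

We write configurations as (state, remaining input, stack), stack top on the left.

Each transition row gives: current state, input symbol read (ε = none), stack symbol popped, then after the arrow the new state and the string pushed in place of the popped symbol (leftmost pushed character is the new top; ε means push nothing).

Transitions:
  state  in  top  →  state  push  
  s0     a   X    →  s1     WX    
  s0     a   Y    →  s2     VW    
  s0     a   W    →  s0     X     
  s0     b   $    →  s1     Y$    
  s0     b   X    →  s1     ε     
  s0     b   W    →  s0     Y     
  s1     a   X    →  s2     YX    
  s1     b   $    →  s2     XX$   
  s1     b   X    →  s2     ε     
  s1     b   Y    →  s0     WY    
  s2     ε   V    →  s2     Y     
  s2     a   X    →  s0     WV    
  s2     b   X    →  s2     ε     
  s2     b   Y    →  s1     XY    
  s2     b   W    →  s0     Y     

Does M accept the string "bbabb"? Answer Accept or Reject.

(s0, bbabb, $) ⊢ (s1, babb, Y$) ⊢ (s0, abb, WY$) ⊢ (s0, bb, XY$) ⊢ (s1, b, Y$) ⊢ (s0, ε, WY$)
All input consumed; state s0 ∈ F.

Accept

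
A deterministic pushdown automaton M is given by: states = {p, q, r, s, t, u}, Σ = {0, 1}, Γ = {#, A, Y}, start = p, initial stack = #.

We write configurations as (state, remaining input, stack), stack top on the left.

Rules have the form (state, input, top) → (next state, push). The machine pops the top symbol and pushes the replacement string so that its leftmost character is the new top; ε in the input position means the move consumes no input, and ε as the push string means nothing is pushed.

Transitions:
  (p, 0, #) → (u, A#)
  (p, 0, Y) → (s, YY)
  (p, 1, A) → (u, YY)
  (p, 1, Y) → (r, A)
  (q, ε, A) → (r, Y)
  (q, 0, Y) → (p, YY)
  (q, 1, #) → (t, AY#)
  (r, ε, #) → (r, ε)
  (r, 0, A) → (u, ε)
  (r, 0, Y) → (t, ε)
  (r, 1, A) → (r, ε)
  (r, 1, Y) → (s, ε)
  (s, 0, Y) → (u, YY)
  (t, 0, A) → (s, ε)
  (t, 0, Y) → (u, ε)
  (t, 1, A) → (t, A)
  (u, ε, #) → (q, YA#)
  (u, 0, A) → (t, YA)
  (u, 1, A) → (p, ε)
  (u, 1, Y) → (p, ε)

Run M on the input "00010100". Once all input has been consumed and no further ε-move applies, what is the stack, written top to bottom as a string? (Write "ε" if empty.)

YA#

(p, 00010100, #)
  read 0, top #: go to u, push A# → (u, 0010100, A#)
  read 0, top A: go to t, push YA → (t, 010100, YA#)
  read 0, top Y: go to u, push ε → (u, 10100, A#)
  read 1, top A: go to p, push ε → (p, 0100, #)
  read 0, top #: go to u, push A# → (u, 100, A#)
  read 1, top A: go to p, push ε → (p, 00, #)
  read 0, top #: go to u, push A# → (u, 0, A#)
  read 0, top A: go to t, push YA → (t, ε, YA#)
All input consumed in state t with stack YA#.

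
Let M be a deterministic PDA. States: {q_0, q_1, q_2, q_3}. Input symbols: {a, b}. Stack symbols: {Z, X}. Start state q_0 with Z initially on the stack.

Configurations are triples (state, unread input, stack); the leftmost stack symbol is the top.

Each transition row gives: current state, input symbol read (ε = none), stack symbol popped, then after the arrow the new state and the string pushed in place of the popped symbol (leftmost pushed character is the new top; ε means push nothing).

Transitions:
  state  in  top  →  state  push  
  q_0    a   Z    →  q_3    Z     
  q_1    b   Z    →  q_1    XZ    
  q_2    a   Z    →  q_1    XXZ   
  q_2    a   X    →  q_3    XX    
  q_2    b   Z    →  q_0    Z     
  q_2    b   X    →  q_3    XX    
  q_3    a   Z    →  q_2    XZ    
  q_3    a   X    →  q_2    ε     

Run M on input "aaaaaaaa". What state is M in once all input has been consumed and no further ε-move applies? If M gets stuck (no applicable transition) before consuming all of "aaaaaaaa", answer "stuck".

q_2

(q_0, aaaaaaaa, Z)
  read a, top Z: go to q_3, push Z → (q_3, aaaaaaa, Z)
  read a, top Z: go to q_2, push XZ → (q_2, aaaaaa, XZ)
  read a, top X: go to q_3, push XX → (q_3, aaaaa, XXZ)
  read a, top X: go to q_2, push ε → (q_2, aaaa, XZ)
  read a, top X: go to q_3, push XX → (q_3, aaa, XXZ)
  read a, top X: go to q_2, push ε → (q_2, aa, XZ)
  read a, top X: go to q_3, push XX → (q_3, a, XXZ)
  read a, top X: go to q_2, push ε → (q_2, ε, XZ)
All input consumed; M is in state q_2.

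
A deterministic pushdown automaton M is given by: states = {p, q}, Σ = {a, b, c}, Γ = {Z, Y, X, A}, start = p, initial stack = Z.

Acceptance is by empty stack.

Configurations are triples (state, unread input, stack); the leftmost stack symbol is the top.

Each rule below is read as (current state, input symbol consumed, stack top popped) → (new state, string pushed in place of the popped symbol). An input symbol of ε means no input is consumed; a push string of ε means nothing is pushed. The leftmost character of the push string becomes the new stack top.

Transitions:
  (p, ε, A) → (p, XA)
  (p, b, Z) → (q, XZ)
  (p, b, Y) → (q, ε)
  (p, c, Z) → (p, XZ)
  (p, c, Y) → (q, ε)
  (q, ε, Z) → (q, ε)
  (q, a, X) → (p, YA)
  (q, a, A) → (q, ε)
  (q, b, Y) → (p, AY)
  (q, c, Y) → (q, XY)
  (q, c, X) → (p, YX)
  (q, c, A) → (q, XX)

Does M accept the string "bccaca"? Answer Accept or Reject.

(p, bccaca, Z)
  read b, top Z: go to q, push XZ → (q, ccaca, XZ)
  read c, top X: go to p, push YX → (p, caca, YXZ)
  read c, top Y: go to q, push ε → (q, aca, XZ)
  read a, top X: go to p, push YA → (p, ca, YAZ)
  read c, top Y: go to q, push ε → (q, a, AZ)
  read a, top A: go to q, push ε → (q, ε, Z)
  ε-move, top Z: go to q, push ε → (q, ε, ε)
All input consumed and the stack is empty.

Accept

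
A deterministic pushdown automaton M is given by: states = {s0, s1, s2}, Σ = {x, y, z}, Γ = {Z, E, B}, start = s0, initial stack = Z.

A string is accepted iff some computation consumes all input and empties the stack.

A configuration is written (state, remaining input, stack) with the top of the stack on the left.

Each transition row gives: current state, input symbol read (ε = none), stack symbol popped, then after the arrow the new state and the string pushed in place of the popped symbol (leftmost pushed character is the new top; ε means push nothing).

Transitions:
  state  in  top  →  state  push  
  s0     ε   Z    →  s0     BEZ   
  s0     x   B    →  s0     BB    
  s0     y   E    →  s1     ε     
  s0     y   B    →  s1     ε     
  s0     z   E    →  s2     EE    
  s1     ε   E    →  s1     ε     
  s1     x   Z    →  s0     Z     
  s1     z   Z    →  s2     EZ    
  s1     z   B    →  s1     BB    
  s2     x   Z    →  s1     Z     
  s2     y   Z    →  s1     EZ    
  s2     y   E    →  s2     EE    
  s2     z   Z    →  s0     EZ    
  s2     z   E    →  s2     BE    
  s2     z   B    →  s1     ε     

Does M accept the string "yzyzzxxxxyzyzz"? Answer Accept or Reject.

(s0, yzyzzxxxxyzyzz, Z)
  ε-move, top Z: go to s0, push BEZ → (s0, yzyzzxxxxyzyzz, BEZ)
  read y, top B: go to s1, push ε → (s1, zyzzxxxxyzyzz, EZ)
  ε-move, top E: go to s1, push ε → (s1, zyzzxxxxyzyzz, Z)
  read z, top Z: go to s2, push EZ → (s2, yzzxxxxyzyzz, EZ)
  read y, top E: go to s2, push EE → (s2, zzxxxxyzyzz, EEZ)
  read z, top E: go to s2, push BE → (s2, zxxxxyzyzz, BEEZ)
  read z, top B: go to s1, push ε → (s1, xxxxyzyzz, EEZ)
  ε-move, top E: go to s1, push ε → (s1, xxxxyzyzz, EZ)
  ε-move, top E: go to s1, push ε → (s1, xxxxyzyzz, Z)
  read x, top Z: go to s0, push Z → (s0, xxxyzyzz, Z)
  ε-move, top Z: go to s0, push BEZ → (s0, xxxyzyzz, BEZ)
  read x, top B: go to s0, push BB → (s0, xxyzyzz, BBEZ)
  read x, top B: go to s0, push BB → (s0, xyzyzz, BBBEZ)
  read x, top B: go to s0, push BB → (s0, yzyzz, BBBBEZ)
  read y, top B: go to s1, push ε → (s1, zyzz, BBBEZ)
  read z, top B: go to s1, push BB → (s1, yzz, BBBBEZ)
No transition applies at (s1, yzz, BBBBEZ); input not fully consumed.

Reject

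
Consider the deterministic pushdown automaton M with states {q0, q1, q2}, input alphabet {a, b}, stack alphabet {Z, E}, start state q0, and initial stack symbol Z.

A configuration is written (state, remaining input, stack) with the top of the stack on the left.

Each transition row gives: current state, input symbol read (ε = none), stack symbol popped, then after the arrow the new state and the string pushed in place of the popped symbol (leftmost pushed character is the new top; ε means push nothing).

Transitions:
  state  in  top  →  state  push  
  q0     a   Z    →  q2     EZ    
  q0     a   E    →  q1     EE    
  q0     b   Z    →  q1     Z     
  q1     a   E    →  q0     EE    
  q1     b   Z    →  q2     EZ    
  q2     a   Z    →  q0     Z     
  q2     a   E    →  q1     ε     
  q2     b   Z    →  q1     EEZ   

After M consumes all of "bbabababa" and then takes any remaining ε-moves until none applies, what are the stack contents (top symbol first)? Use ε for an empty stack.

Z

(q0, bbabababa, Z) ⊢ (q1, babababa, Z) ⊢ (q2, abababa, EZ) ⊢ (q1, bababa, Z) ⊢ (q2, ababa, EZ) ⊢ (q1, baba, Z) ⊢ (q2, aba, EZ) ⊢ (q1, ba, Z) ⊢ (q2, a, EZ) ⊢ (q1, ε, Z)
All input consumed in state q1 with stack Z.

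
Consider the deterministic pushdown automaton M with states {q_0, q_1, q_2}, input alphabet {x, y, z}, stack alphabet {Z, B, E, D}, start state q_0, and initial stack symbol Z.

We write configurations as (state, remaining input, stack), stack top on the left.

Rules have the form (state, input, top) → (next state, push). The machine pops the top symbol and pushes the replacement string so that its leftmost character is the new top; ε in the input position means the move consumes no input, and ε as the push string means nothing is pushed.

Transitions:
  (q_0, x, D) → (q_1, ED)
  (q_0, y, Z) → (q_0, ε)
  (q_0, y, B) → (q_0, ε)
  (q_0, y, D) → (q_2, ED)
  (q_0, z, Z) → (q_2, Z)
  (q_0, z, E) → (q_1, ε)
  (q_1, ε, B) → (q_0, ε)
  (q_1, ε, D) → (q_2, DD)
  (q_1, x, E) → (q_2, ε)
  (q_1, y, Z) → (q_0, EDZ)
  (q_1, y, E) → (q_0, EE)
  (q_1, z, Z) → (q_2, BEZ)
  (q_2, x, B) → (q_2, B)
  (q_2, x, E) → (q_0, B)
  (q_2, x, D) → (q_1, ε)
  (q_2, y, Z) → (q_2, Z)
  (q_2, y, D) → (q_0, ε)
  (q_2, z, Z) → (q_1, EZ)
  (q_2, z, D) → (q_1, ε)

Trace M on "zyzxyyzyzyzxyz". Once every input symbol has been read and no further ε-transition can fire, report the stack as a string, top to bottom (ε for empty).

(q_0, zyzxyyzyzyzxyz, Z) ⊢ (q_2, yzxyyzyzyzxyz, Z) ⊢ (q_2, zxyyzyzyzxyz, Z) ⊢ (q_1, xyyzyzyzxyz, EZ) ⊢ (q_2, yyzyzyzxyz, Z) ⊢ (q_2, yzyzyzxyz, Z) ⊢ (q_2, zyzyzxyz, Z) ⊢ (q_1, yzyzxyz, EZ) ⊢ (q_0, zyzxyz, EEZ) ⊢ (q_1, yzxyz, EZ) ⊢ (q_0, zxyz, EEZ) ⊢ (q_1, xyz, EZ) ⊢ (q_2, yz, Z) ⊢ (q_2, z, Z) ⊢ (q_1, ε, EZ)
All input consumed in state q_1 with stack EZ.

EZ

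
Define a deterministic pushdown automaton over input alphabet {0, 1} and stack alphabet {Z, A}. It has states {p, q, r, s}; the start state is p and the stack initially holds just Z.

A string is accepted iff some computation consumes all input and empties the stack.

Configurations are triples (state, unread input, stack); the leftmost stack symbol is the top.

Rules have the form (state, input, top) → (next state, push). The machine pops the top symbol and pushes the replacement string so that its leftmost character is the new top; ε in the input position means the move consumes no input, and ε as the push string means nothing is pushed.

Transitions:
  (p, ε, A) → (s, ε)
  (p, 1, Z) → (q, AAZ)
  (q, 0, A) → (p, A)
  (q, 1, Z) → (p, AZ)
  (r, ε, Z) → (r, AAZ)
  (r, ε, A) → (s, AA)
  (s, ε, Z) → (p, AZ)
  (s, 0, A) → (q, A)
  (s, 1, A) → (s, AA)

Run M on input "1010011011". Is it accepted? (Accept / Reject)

(p, 1010011011, Z) ⊢ (q, 010011011, AAZ) ⊢ (p, 10011011, AAZ) ⊢ (s, 10011011, AZ) ⊢ (s, 0011011, AAZ) ⊢ (q, 011011, AAZ) ⊢ (p, 11011, AAZ) ⊢ (s, 11011, AZ) ⊢ (s, 1011, AAZ) ⊢ (s, 011, AAAZ) ⊢ (q, 11, AAAZ)
No transition applies at (q, 11, AAAZ); input not fully consumed.

Reject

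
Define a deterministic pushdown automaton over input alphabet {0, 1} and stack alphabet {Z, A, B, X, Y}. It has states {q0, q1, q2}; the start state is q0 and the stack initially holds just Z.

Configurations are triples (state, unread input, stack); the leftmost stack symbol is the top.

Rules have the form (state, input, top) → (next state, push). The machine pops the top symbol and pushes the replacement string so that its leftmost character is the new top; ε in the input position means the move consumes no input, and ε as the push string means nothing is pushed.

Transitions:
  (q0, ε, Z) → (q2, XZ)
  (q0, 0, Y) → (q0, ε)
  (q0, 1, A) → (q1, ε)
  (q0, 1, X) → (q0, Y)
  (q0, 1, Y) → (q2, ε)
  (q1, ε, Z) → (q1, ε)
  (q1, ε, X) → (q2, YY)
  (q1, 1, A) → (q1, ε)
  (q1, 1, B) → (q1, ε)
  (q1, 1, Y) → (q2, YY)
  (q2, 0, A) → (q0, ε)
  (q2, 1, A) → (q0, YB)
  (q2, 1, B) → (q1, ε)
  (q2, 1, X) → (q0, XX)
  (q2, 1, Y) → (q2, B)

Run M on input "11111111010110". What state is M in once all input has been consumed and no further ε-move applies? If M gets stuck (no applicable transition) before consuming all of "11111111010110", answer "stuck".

q0

(q0, 11111111010110, Z)
  ε-move, top Z: go to q2, push XZ → (q2, 11111111010110, XZ)
  read 1, top X: go to q0, push XX → (q0, 1111111010110, XXZ)
  read 1, top X: go to q0, push Y → (q0, 111111010110, YXZ)
  read 1, top Y: go to q2, push ε → (q2, 11111010110, XZ)
  read 1, top X: go to q0, push XX → (q0, 1111010110, XXZ)
  read 1, top X: go to q0, push Y → (q0, 111010110, YXZ)
  read 1, top Y: go to q2, push ε → (q2, 11010110, XZ)
  read 1, top X: go to q0, push XX → (q0, 1010110, XXZ)
  read 1, top X: go to q0, push Y → (q0, 010110, YXZ)
  read 0, top Y: go to q0, push ε → (q0, 10110, XZ)
  read 1, top X: go to q0, push Y → (q0, 0110, YZ)
  read 0, top Y: go to q0, push ε → (q0, 110, Z)
  ε-move, top Z: go to q2, push XZ → (q2, 110, XZ)
  read 1, top X: go to q0, push XX → (q0, 10, XXZ)
  read 1, top X: go to q0, push Y → (q0, 0, YXZ)
  read 0, top Y: go to q0, push ε → (q0, ε, XZ)
All input consumed; M is in state q0.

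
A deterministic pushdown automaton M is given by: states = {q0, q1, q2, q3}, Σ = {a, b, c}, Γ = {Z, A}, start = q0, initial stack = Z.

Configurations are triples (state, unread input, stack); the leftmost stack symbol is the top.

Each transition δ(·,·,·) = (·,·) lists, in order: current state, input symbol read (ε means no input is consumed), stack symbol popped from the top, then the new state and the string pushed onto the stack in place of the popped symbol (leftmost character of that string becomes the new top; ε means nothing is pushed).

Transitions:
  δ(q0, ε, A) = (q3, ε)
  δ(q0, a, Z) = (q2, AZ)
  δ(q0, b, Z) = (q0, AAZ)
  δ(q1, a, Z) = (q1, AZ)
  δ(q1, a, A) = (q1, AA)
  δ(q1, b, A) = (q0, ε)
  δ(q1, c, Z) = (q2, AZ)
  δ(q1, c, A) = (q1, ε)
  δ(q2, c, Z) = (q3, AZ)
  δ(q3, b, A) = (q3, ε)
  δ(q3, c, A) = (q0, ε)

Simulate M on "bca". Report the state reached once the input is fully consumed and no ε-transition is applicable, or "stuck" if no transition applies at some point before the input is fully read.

(q0, bca, Z) ⊢ (q0, ca, AAZ) ⊢ (q3, ca, AZ) ⊢ (q0, a, Z) ⊢ (q2, ε, AZ)
All input consumed; M is in state q2.

q2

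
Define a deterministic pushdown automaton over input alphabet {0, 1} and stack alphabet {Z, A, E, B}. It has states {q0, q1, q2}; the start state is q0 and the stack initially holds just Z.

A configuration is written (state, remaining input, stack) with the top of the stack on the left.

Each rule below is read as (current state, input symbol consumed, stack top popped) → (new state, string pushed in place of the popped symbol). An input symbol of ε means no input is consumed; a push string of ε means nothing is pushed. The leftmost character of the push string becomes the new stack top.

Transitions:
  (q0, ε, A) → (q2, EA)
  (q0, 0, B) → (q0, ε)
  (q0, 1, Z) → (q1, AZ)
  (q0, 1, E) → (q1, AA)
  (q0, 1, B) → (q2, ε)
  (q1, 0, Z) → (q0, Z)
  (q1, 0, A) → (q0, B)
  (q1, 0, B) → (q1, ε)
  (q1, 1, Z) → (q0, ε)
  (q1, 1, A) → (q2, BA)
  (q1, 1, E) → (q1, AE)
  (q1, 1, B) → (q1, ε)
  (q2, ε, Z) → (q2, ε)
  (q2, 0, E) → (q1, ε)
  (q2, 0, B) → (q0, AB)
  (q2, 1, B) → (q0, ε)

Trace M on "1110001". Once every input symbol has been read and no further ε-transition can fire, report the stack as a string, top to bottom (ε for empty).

(q0, 1110001, Z)
  read 1, top Z: go to q1, push AZ → (q1, 110001, AZ)
  read 1, top A: go to q2, push BA → (q2, 10001, BAZ)
  read 1, top B: go to q0, push ε → (q0, 0001, AZ)
  ε-move, top A: go to q2, push EA → (q2, 0001, EAZ)
  read 0, top E: go to q1, push ε → (q1, 001, AZ)
  read 0, top A: go to q0, push B → (q0, 01, BZ)
  read 0, top B: go to q0, push ε → (q0, 1, Z)
  read 1, top Z: go to q1, push AZ → (q1, ε, AZ)
All input consumed in state q1 with stack AZ.

AZ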